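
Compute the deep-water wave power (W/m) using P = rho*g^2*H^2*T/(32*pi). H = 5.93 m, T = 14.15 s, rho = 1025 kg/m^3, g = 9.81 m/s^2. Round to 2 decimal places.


P = rho * g^2 * H^2 * T / (32 * pi)
P = 1025 * 9.81^2 * 5.93^2 * 14.15 / (32 * pi)
P = 1025 * 96.2361 * 35.1649 * 14.15 / 100.53096
P = 488233.82 W/m

488233.82


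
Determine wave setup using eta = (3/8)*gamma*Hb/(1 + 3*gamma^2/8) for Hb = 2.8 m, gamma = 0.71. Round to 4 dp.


eta = (3/8) * gamma * Hb / (1 + 3*gamma^2/8)
Numerator = (3/8) * 0.71 * 2.8 = 0.745500
Denominator = 1 + 3*0.71^2/8 = 1 + 0.189038 = 1.189038
eta = 0.745500 / 1.189038
eta = 0.6270 m

0.6270


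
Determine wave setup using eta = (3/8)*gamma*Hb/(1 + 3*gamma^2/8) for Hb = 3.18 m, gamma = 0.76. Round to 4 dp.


eta = (3/8) * gamma * Hb / (1 + 3*gamma^2/8)
Numerator = (3/8) * 0.76 * 3.18 = 0.906300
Denominator = 1 + 3*0.76^2/8 = 1 + 0.216600 = 1.216600
eta = 0.906300 / 1.216600
eta = 0.7449 m

0.7449


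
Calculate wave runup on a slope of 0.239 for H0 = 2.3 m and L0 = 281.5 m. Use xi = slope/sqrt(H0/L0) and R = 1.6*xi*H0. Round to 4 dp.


xi = slope / sqrt(H0/L0)
H0/L0 = 2.3/281.5 = 0.008171
sqrt(0.008171) = 0.090391
xi = 0.239 / 0.090391 = 2.644071
R = 1.6 * xi * H0 = 1.6 * 2.644071 * 2.3
R = 9.7302 m

9.7302


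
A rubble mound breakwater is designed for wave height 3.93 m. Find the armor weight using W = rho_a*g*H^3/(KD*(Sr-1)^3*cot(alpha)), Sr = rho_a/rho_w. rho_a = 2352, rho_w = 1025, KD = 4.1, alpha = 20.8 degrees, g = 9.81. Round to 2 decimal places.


Sr = rho_a / rho_w = 2352 / 1025 = 2.294634
(Sr - 1) = 1.294634
(Sr - 1)^3 = 2.169907
cot(20.8) = 1 / tan(20.8) = 1 / 0.379864 = 2.632519
Numerator = 2352 * 9.81 * 3.93^3 = 1400502.7822
Denominator = 4.1 * 2.169907 * 2.632519 = 23.420517
W = 1400502.7822 / 23.420517
W = 59798.12 N

59798.12


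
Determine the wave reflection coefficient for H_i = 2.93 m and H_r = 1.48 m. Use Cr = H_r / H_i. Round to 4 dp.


Cr = H_r / H_i
Cr = 1.48 / 2.93
Cr = 0.5051

0.5051


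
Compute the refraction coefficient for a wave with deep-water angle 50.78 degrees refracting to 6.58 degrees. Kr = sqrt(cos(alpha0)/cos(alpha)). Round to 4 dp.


Kr = sqrt(cos(alpha0) / cos(alpha))
cos(50.78) = 0.632300
cos(6.58) = 0.993413
Kr = sqrt(0.632300 / 0.993413)
Kr = sqrt(0.636492)
Kr = 0.7978

0.7978


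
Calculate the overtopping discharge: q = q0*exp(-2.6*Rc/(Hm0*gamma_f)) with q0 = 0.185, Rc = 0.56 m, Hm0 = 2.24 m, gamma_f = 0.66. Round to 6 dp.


q = q0 * exp(-2.6 * Rc / (Hm0 * gamma_f))
Exponent = -2.6 * 0.56 / (2.24 * 0.66)
= -2.6 * 0.56 / 1.4784
= -0.984848
exp(-0.984848) = 0.373496
q = 0.185 * 0.373496
q = 0.069097 m^3/s/m

0.069097


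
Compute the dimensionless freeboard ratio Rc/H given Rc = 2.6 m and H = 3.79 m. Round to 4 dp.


Relative freeboard = Rc / H
= 2.6 / 3.79
= 0.6860

0.6860


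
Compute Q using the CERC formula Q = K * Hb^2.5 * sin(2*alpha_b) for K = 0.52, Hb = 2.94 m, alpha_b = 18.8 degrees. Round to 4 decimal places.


Q = K * Hb^2.5 * sin(2 * alpha_b)
Hb^2.5 = 2.94^2.5 = 14.820687
sin(2 * 18.8) = sin(37.6) = 0.610145
Q = 0.52 * 14.820687 * 0.610145
Q = 4.7022 m^3/s

4.7022


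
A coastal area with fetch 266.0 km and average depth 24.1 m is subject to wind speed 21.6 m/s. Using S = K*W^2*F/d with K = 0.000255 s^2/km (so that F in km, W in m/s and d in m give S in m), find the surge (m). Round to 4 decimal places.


S = K * W^2 * F / d
W^2 = 21.6^2 = 466.56
S = 0.000255 * 466.56 * 266.0 / 24.1
Numerator = 0.000255 * 466.56 * 266.0 = 31.646765
S = 31.646765 / 24.1 = 1.3131 m

1.3131


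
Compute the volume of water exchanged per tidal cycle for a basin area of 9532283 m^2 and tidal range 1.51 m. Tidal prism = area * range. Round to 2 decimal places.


Tidal prism = Area * Tidal range
P = 9532283 * 1.51
P = 14393747.33 m^3

14393747.33


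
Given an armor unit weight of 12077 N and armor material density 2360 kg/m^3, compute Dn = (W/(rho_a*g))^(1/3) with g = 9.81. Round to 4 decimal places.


V = W / (rho_a * g)
V = 12077 / (2360 * 9.81)
V = 12077 / 23151.60
V = 0.521649 m^3
Dn = V^(1/3) = 0.521649^(1/3)
Dn = 0.8050 m

0.8050


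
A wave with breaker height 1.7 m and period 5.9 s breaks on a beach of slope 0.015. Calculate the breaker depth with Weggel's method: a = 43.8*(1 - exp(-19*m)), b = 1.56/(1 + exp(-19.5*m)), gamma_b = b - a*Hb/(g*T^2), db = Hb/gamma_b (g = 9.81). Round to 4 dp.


a = 43.8 * (1 - exp(-19 * m))
exp(-19 * 0.015) = exp(-0.2850) = 0.752014
a = 43.8 * (1 - 0.752014) = 10.861776
b = 1.56 / (1 + exp(-19.5 * m))
exp(-19.5 * 0.015) = exp(-0.2925) = 0.746395
b = 1.56 / (1 + 0.746395) = 0.893269
Hb / (g * T^2) = 1.7 / (9.81 * 5.9^2) = 1.7 / 341.4861 = 0.00497824
gamma_b = b - a * Hb/(g*T^2) = 0.893269 - 10.861776 * 0.00497824 = 0.839196
db = Hb / gamma_b = 1.7 / 0.839196
db = 2.0257 m

2.0257


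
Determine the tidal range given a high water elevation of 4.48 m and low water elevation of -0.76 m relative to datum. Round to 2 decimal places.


Tidal range = High water - Low water
Tidal range = 4.48 - (-0.76)
Tidal range = 5.24 m

5.24


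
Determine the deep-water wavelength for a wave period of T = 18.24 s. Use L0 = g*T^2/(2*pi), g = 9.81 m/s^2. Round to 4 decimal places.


L0 = g * T^2 / (2 * pi)
L0 = 9.81 * 18.24^2 / (2 * pi)
L0 = 9.81 * 332.6976 / 6.28319
L0 = 3263.7635 / 6.28319
L0 = 519.4441 m

519.4441


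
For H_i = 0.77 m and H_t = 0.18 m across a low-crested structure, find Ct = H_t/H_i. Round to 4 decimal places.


Ct = H_t / H_i
Ct = 0.18 / 0.77
Ct = 0.2338

0.2338


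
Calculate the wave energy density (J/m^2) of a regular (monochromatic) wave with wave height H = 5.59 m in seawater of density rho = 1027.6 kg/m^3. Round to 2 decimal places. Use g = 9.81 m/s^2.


E = (1/8) * rho * g * H^2
E = (1/8) * 1027.6 * 9.81 * 5.59^2
E = 0.125 * 1027.6 * 9.81 * 31.2481
E = 39375.56 J/m^2

39375.56


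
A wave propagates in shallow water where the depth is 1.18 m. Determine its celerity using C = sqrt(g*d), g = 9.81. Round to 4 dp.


Using the shallow-water approximation:
C = sqrt(g * d) = sqrt(9.81 * 1.18)
C = sqrt(11.5758)
C = 3.4023 m/s

3.4023


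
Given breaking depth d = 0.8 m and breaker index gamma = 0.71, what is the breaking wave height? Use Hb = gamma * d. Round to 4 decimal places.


Hb = gamma * d
Hb = 0.71 * 0.8
Hb = 0.5680 m

0.5680


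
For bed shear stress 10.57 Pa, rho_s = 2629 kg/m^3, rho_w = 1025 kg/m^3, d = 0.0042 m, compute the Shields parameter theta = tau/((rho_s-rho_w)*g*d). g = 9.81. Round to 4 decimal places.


theta = tau / ((rho_s - rho_w) * g * d)
rho_s - rho_w = 2629 - 1025 = 1604
Denominator = 1604 * 9.81 * 0.0042 = 66.088008
theta = 10.57 / 66.088008
theta = 0.1599

0.1599


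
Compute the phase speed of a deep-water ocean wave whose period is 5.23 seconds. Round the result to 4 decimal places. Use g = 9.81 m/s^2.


We use the deep-water celerity formula:
C = g * T / (2 * pi)
C = 9.81 * 5.23 / (2 * 3.14159...)
C = 51.306300 / 6.283185
C = 8.1657 m/s

8.1657


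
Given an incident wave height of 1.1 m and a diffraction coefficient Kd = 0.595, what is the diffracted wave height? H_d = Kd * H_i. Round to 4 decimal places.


H_d = Kd * H_i
H_d = 0.595 * 1.1
H_d = 0.6545 m

0.6545


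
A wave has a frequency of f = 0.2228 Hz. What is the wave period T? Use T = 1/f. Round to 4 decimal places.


T = 1 / f
T = 1 / 0.2228
T = 4.4883 s

4.4883


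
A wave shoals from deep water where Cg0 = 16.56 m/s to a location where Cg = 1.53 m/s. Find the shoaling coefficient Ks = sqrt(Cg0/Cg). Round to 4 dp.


Ks = sqrt(Cg0 / Cg)
Ks = sqrt(16.56 / 1.53)
Ks = sqrt(10.8235)
Ks = 3.2899

3.2899


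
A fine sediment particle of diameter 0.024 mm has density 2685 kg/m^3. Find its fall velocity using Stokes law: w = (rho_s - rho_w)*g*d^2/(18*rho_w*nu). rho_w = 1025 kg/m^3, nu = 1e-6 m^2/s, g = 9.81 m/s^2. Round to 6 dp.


w = (rho_s - rho_w) * g * d^2 / (18 * rho_w * nu)
d = 0.024 mm = 0.000024 m
rho_s - rho_w = 2685 - 1025 = 1660
Numerator = 1660 * 9.81 * (0.000024)^2 = 0.000009379930
Denominator = 18 * 1025 * 1e-6 = 0.018450
w = 0.000508 m/s

0.000508


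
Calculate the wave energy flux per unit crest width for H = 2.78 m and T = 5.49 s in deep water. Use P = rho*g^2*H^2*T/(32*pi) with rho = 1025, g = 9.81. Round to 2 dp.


P = rho * g^2 * H^2 * T / (32 * pi)
P = 1025 * 9.81^2 * 2.78^2 * 5.49 / (32 * pi)
P = 1025 * 96.2361 * 7.7284 * 5.49 / 100.53096
P = 41631.68 W/m

41631.68


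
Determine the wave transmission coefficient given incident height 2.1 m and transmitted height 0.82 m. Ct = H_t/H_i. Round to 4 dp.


Ct = H_t / H_i
Ct = 0.82 / 2.1
Ct = 0.3905

0.3905


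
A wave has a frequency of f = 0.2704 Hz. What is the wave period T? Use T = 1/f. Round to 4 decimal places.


T = 1 / f
T = 1 / 0.2704
T = 3.6982 s

3.6982


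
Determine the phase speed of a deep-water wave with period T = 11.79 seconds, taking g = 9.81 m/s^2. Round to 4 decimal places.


We use the deep-water celerity formula:
C = g * T / (2 * pi)
C = 9.81 * 11.79 / (2 * 3.14159...)
C = 115.659900 / 6.283185
C = 18.4078 m/s

18.4078


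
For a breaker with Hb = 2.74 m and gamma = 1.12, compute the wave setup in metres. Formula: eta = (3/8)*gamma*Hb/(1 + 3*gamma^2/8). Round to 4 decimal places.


eta = (3/8) * gamma * Hb / (1 + 3*gamma^2/8)
Numerator = (3/8) * 1.12 * 2.74 = 1.150800
Denominator = 1 + 3*1.12^2/8 = 1 + 0.470400 = 1.470400
eta = 1.150800 / 1.470400
eta = 0.7826 m

0.7826


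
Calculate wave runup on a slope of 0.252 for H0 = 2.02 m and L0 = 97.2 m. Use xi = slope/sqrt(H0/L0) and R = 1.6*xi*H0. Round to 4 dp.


xi = slope / sqrt(H0/L0)
H0/L0 = 2.02/97.2 = 0.020782
sqrt(0.020782) = 0.144159
xi = 0.252 / 0.144159 = 1.748067
R = 1.6 * xi * H0 = 1.6 * 1.748067 * 2.02
R = 5.6498 m

5.6498


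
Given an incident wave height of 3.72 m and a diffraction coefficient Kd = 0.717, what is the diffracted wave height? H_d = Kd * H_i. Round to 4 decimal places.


H_d = Kd * H_i
H_d = 0.717 * 3.72
H_d = 2.6672 m

2.6672


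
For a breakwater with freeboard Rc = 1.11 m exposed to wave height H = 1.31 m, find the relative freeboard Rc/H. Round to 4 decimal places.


Relative freeboard = Rc / H
= 1.11 / 1.31
= 0.8473

0.8473


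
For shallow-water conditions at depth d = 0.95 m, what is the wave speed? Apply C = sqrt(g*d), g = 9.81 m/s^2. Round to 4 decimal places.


Using the shallow-water approximation:
C = sqrt(g * d) = sqrt(9.81 * 0.95)
C = sqrt(9.3195)
C = 3.0528 m/s

3.0528


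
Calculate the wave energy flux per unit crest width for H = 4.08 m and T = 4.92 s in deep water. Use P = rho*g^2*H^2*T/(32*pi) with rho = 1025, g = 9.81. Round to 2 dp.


P = rho * g^2 * H^2 * T / (32 * pi)
P = 1025 * 9.81^2 * 4.08^2 * 4.92 / (32 * pi)
P = 1025 * 96.2361 * 16.6464 * 4.92 / 100.53096
P = 80361.39 W/m

80361.39


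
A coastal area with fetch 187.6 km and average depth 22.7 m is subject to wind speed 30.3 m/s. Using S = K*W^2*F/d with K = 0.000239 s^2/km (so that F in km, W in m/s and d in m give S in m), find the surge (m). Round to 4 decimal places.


S = K * W^2 * F / d
W^2 = 30.3^2 = 918.09
S = 0.000239 * 918.09 * 187.6 / 22.7
Numerator = 0.000239 * 918.09 * 187.6 = 41.163850
S = 41.163850 / 22.7 = 1.8134 m

1.8134


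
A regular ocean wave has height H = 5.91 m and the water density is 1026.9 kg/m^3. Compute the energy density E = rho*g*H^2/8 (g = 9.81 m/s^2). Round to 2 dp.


E = (1/8) * rho * g * H^2
E = (1/8) * 1026.9 * 9.81 * 5.91^2
E = 0.125 * 1026.9 * 9.81 * 34.9281
E = 43982.73 J/m^2

43982.73


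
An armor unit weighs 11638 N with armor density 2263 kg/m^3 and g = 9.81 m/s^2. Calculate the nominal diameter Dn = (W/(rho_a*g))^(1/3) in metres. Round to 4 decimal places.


V = W / (rho_a * g)
V = 11638 / (2263 * 9.81)
V = 11638 / 22200.03
V = 0.524234 m^3
Dn = V^(1/3) = 0.524234^(1/3)
Dn = 0.8063 m

0.8063


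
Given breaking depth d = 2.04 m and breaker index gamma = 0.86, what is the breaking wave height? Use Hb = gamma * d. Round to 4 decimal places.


Hb = gamma * d
Hb = 0.86 * 2.04
Hb = 1.7544 m

1.7544


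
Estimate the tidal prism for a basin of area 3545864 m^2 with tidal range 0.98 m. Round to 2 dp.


Tidal prism = Area * Tidal range
P = 3545864 * 0.98
P = 3474946.72 m^3

3474946.72


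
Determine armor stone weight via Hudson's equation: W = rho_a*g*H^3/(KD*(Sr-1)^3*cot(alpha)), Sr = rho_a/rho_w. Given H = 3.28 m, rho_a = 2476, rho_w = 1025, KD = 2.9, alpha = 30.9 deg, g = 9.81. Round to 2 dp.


Sr = rho_a / rho_w = 2476 / 1025 = 2.415610
(Sr - 1) = 1.415610
(Sr - 1)^3 = 2.836813
cot(30.9) = 1 / tan(30.9) = 1 / 0.598488 = 1.670878
Numerator = 2476 * 9.81 * 3.28^3 = 857119.1116
Denominator = 2.9 * 2.836813 * 1.670878 = 13.745908
W = 857119.1116 / 13.745908
W = 62354.49 N

62354.49


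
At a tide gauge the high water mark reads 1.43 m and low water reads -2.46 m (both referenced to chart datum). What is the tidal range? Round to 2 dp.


Tidal range = High water - Low water
Tidal range = 1.43 - (-2.46)
Tidal range = 3.89 m

3.89


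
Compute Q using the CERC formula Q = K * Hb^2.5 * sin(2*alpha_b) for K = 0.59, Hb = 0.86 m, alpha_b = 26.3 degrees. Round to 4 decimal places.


Q = K * Hb^2.5 * sin(2 * alpha_b)
Hb^2.5 = 0.86^2.5 = 0.685877
sin(2 * 26.3) = sin(52.6) = 0.794415
Q = 0.59 * 0.685877 * 0.794415
Q = 0.3215 m^3/s

0.3215


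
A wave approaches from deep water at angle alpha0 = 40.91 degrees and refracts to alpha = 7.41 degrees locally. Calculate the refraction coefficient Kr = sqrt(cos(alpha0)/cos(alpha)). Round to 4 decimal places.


Kr = sqrt(cos(alpha0) / cos(alpha))
cos(40.91) = 0.755739
cos(7.41) = 0.991649
Kr = sqrt(0.755739 / 0.991649)
Kr = sqrt(0.762104)
Kr = 0.8730

0.8730


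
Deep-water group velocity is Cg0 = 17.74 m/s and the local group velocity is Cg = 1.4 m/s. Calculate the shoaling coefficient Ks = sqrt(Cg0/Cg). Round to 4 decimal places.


Ks = sqrt(Cg0 / Cg)
Ks = sqrt(17.74 / 1.4)
Ks = sqrt(12.6714)
Ks = 3.5597

3.5597


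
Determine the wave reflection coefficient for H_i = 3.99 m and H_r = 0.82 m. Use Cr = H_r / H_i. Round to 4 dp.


Cr = H_r / H_i
Cr = 0.82 / 3.99
Cr = 0.2055

0.2055


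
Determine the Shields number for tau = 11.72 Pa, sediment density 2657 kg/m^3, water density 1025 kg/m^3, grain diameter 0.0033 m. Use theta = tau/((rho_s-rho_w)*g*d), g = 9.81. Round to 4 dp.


theta = tau / ((rho_s - rho_w) * g * d)
rho_s - rho_w = 2657 - 1025 = 1632
Denominator = 1632 * 9.81 * 0.0033 = 52.832736
theta = 11.72 / 52.832736
theta = 0.2218

0.2218


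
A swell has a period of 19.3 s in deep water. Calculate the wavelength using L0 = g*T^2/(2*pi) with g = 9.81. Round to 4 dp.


L0 = g * T^2 / (2 * pi)
L0 = 9.81 * 19.3^2 / (2 * pi)
L0 = 9.81 * 372.4900 / 6.28319
L0 = 3654.1269 / 6.28319
L0 = 581.5724 m

581.5724


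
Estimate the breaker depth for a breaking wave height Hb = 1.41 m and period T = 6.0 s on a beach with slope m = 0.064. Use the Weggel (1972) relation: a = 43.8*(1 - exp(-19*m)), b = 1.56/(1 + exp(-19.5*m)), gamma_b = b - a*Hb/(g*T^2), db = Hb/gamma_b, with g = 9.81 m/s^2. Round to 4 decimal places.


a = 43.8 * (1 - exp(-19 * m))
exp(-19 * 0.064) = exp(-1.2160) = 0.296413
a = 43.8 * (1 - 0.296413) = 30.817091
b = 1.56 / (1 + exp(-19.5 * m))
exp(-19.5 * 0.064) = exp(-1.2480) = 0.287078
b = 1.56 / (1 + 0.287078) = 1.212047
Hb / (g * T^2) = 1.41 / (9.81 * 6.0^2) = 1.41 / 353.1600 = 0.00399252
gamma_b = b - a * Hb/(g*T^2) = 1.212047 - 30.817091 * 0.00399252 = 1.089009
db = Hb / gamma_b = 1.41 / 1.089009
db = 1.2948 m

1.2948


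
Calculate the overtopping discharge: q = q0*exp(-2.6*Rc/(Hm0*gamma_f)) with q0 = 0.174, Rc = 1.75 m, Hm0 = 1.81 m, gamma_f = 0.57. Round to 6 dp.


q = q0 * exp(-2.6 * Rc / (Hm0 * gamma_f))
Exponent = -2.6 * 1.75 / (1.81 * 0.57)
= -2.6 * 1.75 / 1.0317
= -4.410197
exp(-4.410197) = 0.012153
q = 0.174 * 0.012153
q = 0.002115 m^3/s/m

0.002115


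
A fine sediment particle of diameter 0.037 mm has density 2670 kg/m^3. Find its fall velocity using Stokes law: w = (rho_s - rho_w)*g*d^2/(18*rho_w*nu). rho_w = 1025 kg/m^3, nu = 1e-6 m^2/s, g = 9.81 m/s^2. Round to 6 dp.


w = (rho_s - rho_w) * g * d^2 / (18 * rho_w * nu)
d = 0.037 mm = 0.000037 m
rho_s - rho_w = 2670 - 1025 = 1645
Numerator = 1645 * 9.81 * (0.000037)^2 = 0.000022092169
Denominator = 18 * 1025 * 1e-6 = 0.018450
w = 0.001197 m/s

0.001197


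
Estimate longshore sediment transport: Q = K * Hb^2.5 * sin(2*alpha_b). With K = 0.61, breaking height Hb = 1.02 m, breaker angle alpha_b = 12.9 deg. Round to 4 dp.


Q = K * Hb^2.5 * sin(2 * alpha_b)
Hb^2.5 = 1.02^2.5 = 1.050752
sin(2 * 12.9) = sin(25.8) = 0.435231
Q = 0.61 * 1.050752 * 0.435231
Q = 0.2790 m^3/s

0.2790


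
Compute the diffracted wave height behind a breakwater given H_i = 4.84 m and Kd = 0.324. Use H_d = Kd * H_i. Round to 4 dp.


H_d = Kd * H_i
H_d = 0.324 * 4.84
H_d = 1.5682 m

1.5682


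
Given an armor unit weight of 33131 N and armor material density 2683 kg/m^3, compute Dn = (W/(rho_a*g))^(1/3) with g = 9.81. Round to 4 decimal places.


V = W / (rho_a * g)
V = 33131 / (2683 * 9.81)
V = 33131 / 26320.23
V = 1.258766 m^3
Dn = V^(1/3) = 1.258766^(1/3)
Dn = 1.0797 m

1.0797


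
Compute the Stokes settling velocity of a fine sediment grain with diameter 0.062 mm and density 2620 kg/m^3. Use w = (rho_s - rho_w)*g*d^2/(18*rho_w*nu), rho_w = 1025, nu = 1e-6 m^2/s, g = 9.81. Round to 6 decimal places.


w = (rho_s - rho_w) * g * d^2 / (18 * rho_w * nu)
d = 0.062 mm = 0.000062 m
rho_s - rho_w = 2620 - 1025 = 1595
Numerator = 1595 * 9.81 * (0.000062)^2 = 0.000060146876
Denominator = 18 * 1025 * 1e-6 = 0.018450
w = 0.003260 m/s

0.003260


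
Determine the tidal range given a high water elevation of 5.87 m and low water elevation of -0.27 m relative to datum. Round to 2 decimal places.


Tidal range = High water - Low water
Tidal range = 5.87 - (-0.27)
Tidal range = 6.14 m

6.14


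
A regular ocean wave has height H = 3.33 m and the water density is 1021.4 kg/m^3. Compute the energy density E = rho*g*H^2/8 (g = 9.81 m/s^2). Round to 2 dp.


E = (1/8) * rho * g * H^2
E = (1/8) * 1021.4 * 9.81 * 3.33^2
E = 0.125 * 1021.4 * 9.81 * 11.0889
E = 13888.76 J/m^2

13888.76


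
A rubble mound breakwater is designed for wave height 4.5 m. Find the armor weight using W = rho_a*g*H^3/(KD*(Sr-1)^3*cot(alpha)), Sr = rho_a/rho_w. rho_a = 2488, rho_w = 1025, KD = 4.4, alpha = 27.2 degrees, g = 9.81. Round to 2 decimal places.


Sr = rho_a / rho_w = 2488 / 1025 = 2.427317
(Sr - 1) = 1.427317
(Sr - 1)^3 = 2.907779
cot(27.2) = 1 / tan(27.2) = 1 / 0.513930 = 1.945790
Numerator = 2488 * 9.81 * 4.5^3 = 2224113.3900
Denominator = 4.4 * 2.907779 * 1.945790 = 24.894874
W = 2224113.3900 / 24.894874
W = 89340.22 N

89340.22


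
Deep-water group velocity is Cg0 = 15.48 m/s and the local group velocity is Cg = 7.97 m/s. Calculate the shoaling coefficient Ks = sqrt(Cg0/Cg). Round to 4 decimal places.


Ks = sqrt(Cg0 / Cg)
Ks = sqrt(15.48 / 7.97)
Ks = sqrt(1.9423)
Ks = 1.3937

1.3937


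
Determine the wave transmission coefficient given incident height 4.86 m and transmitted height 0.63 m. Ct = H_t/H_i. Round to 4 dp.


Ct = H_t / H_i
Ct = 0.63 / 4.86
Ct = 0.1296

0.1296


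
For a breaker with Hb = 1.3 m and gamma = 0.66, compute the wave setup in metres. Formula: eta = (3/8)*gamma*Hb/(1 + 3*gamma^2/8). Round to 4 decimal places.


eta = (3/8) * gamma * Hb / (1 + 3*gamma^2/8)
Numerator = (3/8) * 0.66 * 1.3 = 0.321750
Denominator = 1 + 3*0.66^2/8 = 1 + 0.163350 = 1.163350
eta = 0.321750 / 1.163350
eta = 0.2766 m

0.2766


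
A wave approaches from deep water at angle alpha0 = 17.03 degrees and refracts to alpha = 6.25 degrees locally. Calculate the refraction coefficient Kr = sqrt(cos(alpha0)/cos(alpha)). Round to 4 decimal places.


Kr = sqrt(cos(alpha0) / cos(alpha))
cos(17.03) = 0.956152
cos(6.25) = 0.994056
Kr = sqrt(0.956152 / 0.994056)
Kr = sqrt(0.961869)
Kr = 0.9807

0.9807


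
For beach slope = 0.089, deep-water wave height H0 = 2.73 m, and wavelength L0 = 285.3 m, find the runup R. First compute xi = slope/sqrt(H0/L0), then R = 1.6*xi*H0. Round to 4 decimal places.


xi = slope / sqrt(H0/L0)
H0/L0 = 2.73/285.3 = 0.009569
sqrt(0.009569) = 0.097821
xi = 0.089 / 0.097821 = 0.909829
R = 1.6 * xi * H0 = 1.6 * 0.909829 * 2.73
R = 3.9741 m

3.9741


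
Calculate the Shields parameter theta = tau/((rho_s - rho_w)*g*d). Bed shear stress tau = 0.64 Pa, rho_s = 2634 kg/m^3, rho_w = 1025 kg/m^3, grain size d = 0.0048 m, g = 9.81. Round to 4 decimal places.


theta = tau / ((rho_s - rho_w) * g * d)
rho_s - rho_w = 2634 - 1025 = 1609
Denominator = 1609 * 9.81 * 0.0048 = 75.764592
theta = 0.64 / 75.764592
theta = 0.0084

0.0084


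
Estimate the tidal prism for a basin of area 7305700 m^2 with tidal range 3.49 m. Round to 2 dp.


Tidal prism = Area * Tidal range
P = 7305700 * 3.49
P = 25496893.00 m^3

25496893.00


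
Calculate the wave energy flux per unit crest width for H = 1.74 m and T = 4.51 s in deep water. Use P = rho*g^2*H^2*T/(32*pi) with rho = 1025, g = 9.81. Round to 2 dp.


P = rho * g^2 * H^2 * T / (32 * pi)
P = 1025 * 9.81^2 * 1.74^2 * 4.51 / (32 * pi)
P = 1025 * 96.2361 * 3.0276 * 4.51 / 100.53096
P = 13397.91 W/m

13397.91


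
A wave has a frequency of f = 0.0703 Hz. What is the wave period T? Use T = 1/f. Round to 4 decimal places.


T = 1 / f
T = 1 / 0.0703
T = 14.2248 s

14.2248


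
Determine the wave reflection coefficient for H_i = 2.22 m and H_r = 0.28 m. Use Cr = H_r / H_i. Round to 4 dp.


Cr = H_r / H_i
Cr = 0.28 / 2.22
Cr = 0.1261

0.1261


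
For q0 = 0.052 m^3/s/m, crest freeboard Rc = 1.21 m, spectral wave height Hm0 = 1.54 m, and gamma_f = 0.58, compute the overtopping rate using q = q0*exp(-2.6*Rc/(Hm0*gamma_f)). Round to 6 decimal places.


q = q0 * exp(-2.6 * Rc / (Hm0 * gamma_f))
Exponent = -2.6 * 1.21 / (1.54 * 0.58)
= -2.6 * 1.21 / 0.8932
= -3.522167
exp(-3.522167) = 0.029535
q = 0.052 * 0.029535
q = 0.001536 m^3/s/m

0.001536


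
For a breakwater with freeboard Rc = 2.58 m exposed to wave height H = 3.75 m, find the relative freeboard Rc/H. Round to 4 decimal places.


Relative freeboard = Rc / H
= 2.58 / 3.75
= 0.6880

0.6880


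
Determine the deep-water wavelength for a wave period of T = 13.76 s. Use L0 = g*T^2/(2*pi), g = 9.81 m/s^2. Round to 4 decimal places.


L0 = g * T^2 / (2 * pi)
L0 = 9.81 * 13.76^2 / (2 * pi)
L0 = 9.81 * 189.3376 / 6.28319
L0 = 1857.4019 / 6.28319
L0 = 295.6147 m

295.6147


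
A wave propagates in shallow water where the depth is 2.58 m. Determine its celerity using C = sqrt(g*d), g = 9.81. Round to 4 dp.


Using the shallow-water approximation:
C = sqrt(g * d) = sqrt(9.81 * 2.58)
C = sqrt(25.3098)
C = 5.0309 m/s

5.0309


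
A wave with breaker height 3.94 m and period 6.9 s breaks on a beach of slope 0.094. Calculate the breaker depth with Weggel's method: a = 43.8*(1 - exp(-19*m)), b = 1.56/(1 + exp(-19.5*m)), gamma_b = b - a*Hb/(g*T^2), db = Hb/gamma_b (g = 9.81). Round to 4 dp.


a = 43.8 * (1 - exp(-19 * m))
exp(-19 * 0.094) = exp(-1.7860) = 0.167629
a = 43.8 * (1 - 0.167629) = 36.457835
b = 1.56 / (1 + exp(-19.5 * m))
exp(-19.5 * 0.094) = exp(-1.8330) = 0.159933
b = 1.56 / (1 + 0.159933) = 1.344905
Hb / (g * T^2) = 3.94 / (9.81 * 6.9^2) = 3.94 / 467.0541 = 0.00843585
gamma_b = b - a * Hb/(g*T^2) = 1.344905 - 36.457835 * 0.00843585 = 1.037352
db = Hb / gamma_b = 3.94 / 1.037352
db = 3.7981 m

3.7981


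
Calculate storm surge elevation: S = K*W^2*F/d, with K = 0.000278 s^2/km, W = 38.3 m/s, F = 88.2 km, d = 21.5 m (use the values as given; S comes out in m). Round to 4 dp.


S = K * W^2 * F / d
W^2 = 38.3^2 = 1466.89
S = 0.000278 * 1466.89 * 88.2 / 21.5
Numerator = 0.000278 * 1466.89 * 88.2 = 35.967556
S = 35.967556 / 21.5 = 1.6729 m

1.6729


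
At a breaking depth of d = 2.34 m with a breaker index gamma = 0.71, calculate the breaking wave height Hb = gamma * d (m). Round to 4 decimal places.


Hb = gamma * d
Hb = 0.71 * 2.34
Hb = 1.6614 m

1.6614


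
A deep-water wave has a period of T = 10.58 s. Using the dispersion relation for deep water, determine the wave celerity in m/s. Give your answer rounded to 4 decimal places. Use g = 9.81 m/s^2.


We use the deep-water celerity formula:
C = g * T / (2 * pi)
C = 9.81 * 10.58 / (2 * 3.14159...)
C = 103.789800 / 6.283185
C = 16.5187 m/s

16.5187


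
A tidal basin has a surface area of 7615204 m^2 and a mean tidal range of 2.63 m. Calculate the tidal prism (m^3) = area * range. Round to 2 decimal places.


Tidal prism = Area * Tidal range
P = 7615204 * 2.63
P = 20027986.52 m^3

20027986.52


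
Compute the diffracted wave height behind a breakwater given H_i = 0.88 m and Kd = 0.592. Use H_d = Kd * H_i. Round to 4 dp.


H_d = Kd * H_i
H_d = 0.592 * 0.88
H_d = 0.5210 m

0.5210


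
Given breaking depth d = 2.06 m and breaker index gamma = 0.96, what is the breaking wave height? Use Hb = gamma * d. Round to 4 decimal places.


Hb = gamma * d
Hb = 0.96 * 2.06
Hb = 1.9776 m

1.9776


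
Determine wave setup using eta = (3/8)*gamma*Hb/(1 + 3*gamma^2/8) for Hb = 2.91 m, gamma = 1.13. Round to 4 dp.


eta = (3/8) * gamma * Hb / (1 + 3*gamma^2/8)
Numerator = (3/8) * 1.13 * 2.91 = 1.233112
Denominator = 1 + 3*1.13^2/8 = 1 + 0.478838 = 1.478838
eta = 1.233112 / 1.478838
eta = 0.8338 m

0.8338


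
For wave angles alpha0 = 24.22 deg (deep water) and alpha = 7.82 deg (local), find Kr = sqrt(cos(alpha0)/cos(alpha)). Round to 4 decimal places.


Kr = sqrt(cos(alpha0) / cos(alpha))
cos(24.22) = 0.911977
cos(7.82) = 0.990700
Kr = sqrt(0.911977 / 0.990700)
Kr = sqrt(0.920538)
Kr = 0.9594

0.9594


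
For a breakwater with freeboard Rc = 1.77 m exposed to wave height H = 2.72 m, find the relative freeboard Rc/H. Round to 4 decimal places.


Relative freeboard = Rc / H
= 1.77 / 2.72
= 0.6507

0.6507


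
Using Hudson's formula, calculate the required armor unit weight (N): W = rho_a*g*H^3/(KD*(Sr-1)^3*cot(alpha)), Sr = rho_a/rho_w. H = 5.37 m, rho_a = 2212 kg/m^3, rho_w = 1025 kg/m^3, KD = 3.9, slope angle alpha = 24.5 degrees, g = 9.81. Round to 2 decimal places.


Sr = rho_a / rho_w = 2212 / 1025 = 2.158049
(Sr - 1) = 1.158049
(Sr - 1)^3 = 1.553033
cot(24.5) = 1 / tan(24.5) = 1 / 0.455726 = 2.194300
Numerator = 2212 * 9.81 * 5.37^3 = 3360291.7609
Denominator = 3.9 * 1.553033 * 2.194300 = 13.290494
W = 3360291.7609 / 13.290494
W = 252834.23 N

252834.23


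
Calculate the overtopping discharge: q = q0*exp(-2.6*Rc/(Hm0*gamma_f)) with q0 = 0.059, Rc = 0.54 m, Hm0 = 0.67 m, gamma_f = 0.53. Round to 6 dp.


q = q0 * exp(-2.6 * Rc / (Hm0 * gamma_f))
Exponent = -2.6 * 0.54 / (0.67 * 0.53)
= -2.6 * 0.54 / 0.3551
= -3.953816
exp(-3.953816) = 0.019181
q = 0.059 * 0.019181
q = 0.001132 m^3/s/m

0.001132


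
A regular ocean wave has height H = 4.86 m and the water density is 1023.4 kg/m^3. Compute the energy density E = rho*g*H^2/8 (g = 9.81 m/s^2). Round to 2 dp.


E = (1/8) * rho * g * H^2
E = (1/8) * 1023.4 * 9.81 * 4.86^2
E = 0.125 * 1023.4 * 9.81 * 23.6196
E = 29641.28 J/m^2

29641.28


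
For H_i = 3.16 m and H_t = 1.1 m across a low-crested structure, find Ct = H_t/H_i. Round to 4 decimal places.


Ct = H_t / H_i
Ct = 1.1 / 3.16
Ct = 0.3481

0.3481


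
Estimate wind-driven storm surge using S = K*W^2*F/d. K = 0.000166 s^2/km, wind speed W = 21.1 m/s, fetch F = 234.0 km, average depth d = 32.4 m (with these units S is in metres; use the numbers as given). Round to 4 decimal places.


S = K * W^2 * F / d
W^2 = 21.1^2 = 445.21
S = 0.000166 * 445.21 * 234.0 / 32.4
Numerator = 0.000166 * 445.21 * 234.0 = 17.293737
S = 17.293737 / 32.4 = 0.5338 m

0.5338


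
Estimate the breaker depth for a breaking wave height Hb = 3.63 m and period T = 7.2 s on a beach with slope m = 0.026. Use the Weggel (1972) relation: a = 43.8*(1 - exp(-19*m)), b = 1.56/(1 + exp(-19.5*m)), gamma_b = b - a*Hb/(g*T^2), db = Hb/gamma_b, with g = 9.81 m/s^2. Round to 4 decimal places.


a = 43.8 * (1 - exp(-19 * m))
exp(-19 * 0.026) = exp(-0.4940) = 0.610181
a = 43.8 * (1 - 0.610181) = 17.074082
b = 1.56 / (1 + exp(-19.5 * m))
exp(-19.5 * 0.026) = exp(-0.5070) = 0.602300
b = 1.56 / (1 + 0.602300) = 0.973601
Hb / (g * T^2) = 3.63 / (9.81 * 7.2^2) = 3.63 / 508.5504 = 0.00713794
gamma_b = b - a * Hb/(g*T^2) = 0.973601 - 17.074082 * 0.00713794 = 0.851727
db = Hb / gamma_b = 3.63 / 0.851727
db = 4.2619 m

4.2619


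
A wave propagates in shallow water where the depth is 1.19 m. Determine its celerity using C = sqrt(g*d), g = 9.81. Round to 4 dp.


Using the shallow-water approximation:
C = sqrt(g * d) = sqrt(9.81 * 1.19)
C = sqrt(11.6739)
C = 3.4167 m/s

3.4167


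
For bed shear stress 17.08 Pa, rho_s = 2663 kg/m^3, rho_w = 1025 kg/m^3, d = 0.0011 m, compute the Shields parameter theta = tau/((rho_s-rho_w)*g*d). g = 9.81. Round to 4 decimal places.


theta = tau / ((rho_s - rho_w) * g * d)
rho_s - rho_w = 2663 - 1025 = 1638
Denominator = 1638 * 9.81 * 0.0011 = 17.675658
theta = 17.08 / 17.675658
theta = 0.9663

0.9663


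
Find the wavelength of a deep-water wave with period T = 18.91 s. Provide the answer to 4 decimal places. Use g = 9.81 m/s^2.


L0 = g * T^2 / (2 * pi)
L0 = 9.81 * 18.91^2 / (2 * pi)
L0 = 9.81 * 357.5881 / 6.28319
L0 = 3507.9393 / 6.28319
L0 = 558.3059 m

558.3059


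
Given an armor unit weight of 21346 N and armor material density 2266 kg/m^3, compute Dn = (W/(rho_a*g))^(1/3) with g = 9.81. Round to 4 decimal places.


V = W / (rho_a * g)
V = 21346 / (2266 * 9.81)
V = 21346 / 22229.46
V = 0.960257 m^3
Dn = V^(1/3) = 0.960257^(1/3)
Dn = 0.9866 m

0.9866


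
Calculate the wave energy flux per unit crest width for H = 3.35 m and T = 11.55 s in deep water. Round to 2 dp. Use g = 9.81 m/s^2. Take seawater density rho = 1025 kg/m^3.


P = rho * g^2 * H^2 * T / (32 * pi)
P = 1025 * 9.81^2 * 3.35^2 * 11.55 / (32 * pi)
P = 1025 * 96.2361 * 11.2225 * 11.55 / 100.53096
P = 127184.34 W/m

127184.34


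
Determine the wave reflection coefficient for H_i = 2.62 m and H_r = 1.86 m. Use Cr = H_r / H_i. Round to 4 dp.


Cr = H_r / H_i
Cr = 1.86 / 2.62
Cr = 0.7099

0.7099


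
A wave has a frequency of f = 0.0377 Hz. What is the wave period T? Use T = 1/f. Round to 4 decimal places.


T = 1 / f
T = 1 / 0.0377
T = 26.5252 s

26.5252


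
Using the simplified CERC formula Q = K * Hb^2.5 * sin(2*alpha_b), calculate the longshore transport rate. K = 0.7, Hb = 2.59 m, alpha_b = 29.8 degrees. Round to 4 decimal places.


Q = K * Hb^2.5 * sin(2 * alpha_b)
Hb^2.5 = 2.59^2.5 = 10.795665
sin(2 * 29.8) = sin(59.6) = 0.862514
Q = 0.7 * 10.795665 * 0.862514
Q = 6.5180 m^3/s

6.5180


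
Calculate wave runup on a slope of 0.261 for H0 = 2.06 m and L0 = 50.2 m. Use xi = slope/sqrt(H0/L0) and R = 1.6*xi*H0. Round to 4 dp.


xi = slope / sqrt(H0/L0)
H0/L0 = 2.06/50.2 = 0.041036
sqrt(0.041036) = 0.202573
xi = 0.261 / 0.202573 = 1.288424
R = 1.6 * xi * H0 = 1.6 * 1.288424 * 2.06
R = 4.2466 m

4.2466


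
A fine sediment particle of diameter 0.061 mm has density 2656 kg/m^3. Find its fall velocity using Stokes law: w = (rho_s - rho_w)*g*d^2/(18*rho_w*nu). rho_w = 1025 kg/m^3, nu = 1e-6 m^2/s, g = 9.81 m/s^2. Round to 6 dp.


w = (rho_s - rho_w) * g * d^2 / (18 * rho_w * nu)
d = 0.061 mm = 0.000061 m
rho_s - rho_w = 2656 - 1025 = 1631
Numerator = 1631 * 9.81 * (0.000061)^2 = 0.000059536409
Denominator = 18 * 1025 * 1e-6 = 0.018450
w = 0.003227 m/s

0.003227


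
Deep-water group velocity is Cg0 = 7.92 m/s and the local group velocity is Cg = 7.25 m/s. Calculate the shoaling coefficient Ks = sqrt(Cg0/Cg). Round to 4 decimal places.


Ks = sqrt(Cg0 / Cg)
Ks = sqrt(7.92 / 7.25)
Ks = sqrt(1.0924)
Ks = 1.0452

1.0452


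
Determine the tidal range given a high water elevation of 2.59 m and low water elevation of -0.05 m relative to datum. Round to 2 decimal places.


Tidal range = High water - Low water
Tidal range = 2.59 - (-0.05)
Tidal range = 2.64 m

2.64


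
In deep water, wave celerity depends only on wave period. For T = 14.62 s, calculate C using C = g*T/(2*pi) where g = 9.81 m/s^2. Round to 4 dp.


We use the deep-water celerity formula:
C = g * T / (2 * pi)
C = 9.81 * 14.62 / (2 * 3.14159...)
C = 143.422200 / 6.283185
C = 22.8264 m/s

22.8264


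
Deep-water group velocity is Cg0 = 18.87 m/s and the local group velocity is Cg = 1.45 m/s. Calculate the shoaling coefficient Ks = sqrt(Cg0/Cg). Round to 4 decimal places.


Ks = sqrt(Cg0 / Cg)
Ks = sqrt(18.87 / 1.45)
Ks = sqrt(13.0138)
Ks = 3.6075

3.6075


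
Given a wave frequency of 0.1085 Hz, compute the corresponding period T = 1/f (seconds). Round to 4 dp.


T = 1 / f
T = 1 / 0.1085
T = 9.2166 s

9.2166


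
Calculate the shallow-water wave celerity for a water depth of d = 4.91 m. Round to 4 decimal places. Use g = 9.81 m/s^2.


Using the shallow-water approximation:
C = sqrt(g * d) = sqrt(9.81 * 4.91)
C = sqrt(48.1671)
C = 6.9403 m/s

6.9403


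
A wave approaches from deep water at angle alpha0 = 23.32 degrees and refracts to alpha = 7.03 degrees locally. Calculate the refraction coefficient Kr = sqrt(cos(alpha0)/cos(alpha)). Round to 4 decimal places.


Kr = sqrt(cos(alpha0) / cos(alpha))
cos(23.32) = 0.918308
cos(7.03) = 0.992482
Kr = sqrt(0.918308 / 0.992482)
Kr = sqrt(0.925264)
Kr = 0.9619

0.9619


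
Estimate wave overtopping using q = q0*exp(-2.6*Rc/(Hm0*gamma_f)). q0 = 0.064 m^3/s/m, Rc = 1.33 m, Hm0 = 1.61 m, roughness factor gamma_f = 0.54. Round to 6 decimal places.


q = q0 * exp(-2.6 * Rc / (Hm0 * gamma_f))
Exponent = -2.6 * 1.33 / (1.61 * 0.54)
= -2.6 * 1.33 / 0.8694
= -3.977456
exp(-3.977456) = 0.018733
q = 0.064 * 0.018733
q = 0.001199 m^3/s/m

0.001199


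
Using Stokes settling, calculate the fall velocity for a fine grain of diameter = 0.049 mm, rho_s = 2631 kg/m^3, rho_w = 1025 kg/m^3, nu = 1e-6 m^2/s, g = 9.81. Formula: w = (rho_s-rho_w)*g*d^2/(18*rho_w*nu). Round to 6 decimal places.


w = (rho_s - rho_w) * g * d^2 / (18 * rho_w * nu)
d = 0.049 mm = 0.000049 m
rho_s - rho_w = 2631 - 1025 = 1606
Numerator = 1606 * 9.81 * (0.000049)^2 = 0.000037827419
Denominator = 18 * 1025 * 1e-6 = 0.018450
w = 0.002050 m/s

0.002050


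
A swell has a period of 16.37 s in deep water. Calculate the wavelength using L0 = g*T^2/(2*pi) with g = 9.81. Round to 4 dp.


L0 = g * T^2 / (2 * pi)
L0 = 9.81 * 16.37^2 / (2 * pi)
L0 = 9.81 * 267.9769 / 6.28319
L0 = 2628.8534 / 6.28319
L0 = 418.3950 m

418.3950


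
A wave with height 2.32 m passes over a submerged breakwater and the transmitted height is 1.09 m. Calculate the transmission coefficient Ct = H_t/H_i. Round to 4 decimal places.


Ct = H_t / H_i
Ct = 1.09 / 2.32
Ct = 0.4698

0.4698


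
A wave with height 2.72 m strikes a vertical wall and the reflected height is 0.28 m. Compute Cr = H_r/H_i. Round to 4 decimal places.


Cr = H_r / H_i
Cr = 0.28 / 2.72
Cr = 0.1029

0.1029


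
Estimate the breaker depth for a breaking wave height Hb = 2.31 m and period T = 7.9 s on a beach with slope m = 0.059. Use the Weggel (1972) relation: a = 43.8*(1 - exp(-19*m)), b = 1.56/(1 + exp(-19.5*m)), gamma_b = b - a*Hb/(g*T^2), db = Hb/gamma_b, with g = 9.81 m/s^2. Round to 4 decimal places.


a = 43.8 * (1 - exp(-19 * m))
exp(-19 * 0.059) = exp(-1.1210) = 0.325954
a = 43.8 * (1 - 0.325954) = 29.523229
b = 1.56 / (1 + exp(-19.5 * m))
exp(-19.5 * 0.059) = exp(-1.1505) = 0.316478
b = 1.56 / (1 + 0.316478) = 1.184979
Hb / (g * T^2) = 2.31 / (9.81 * 7.9^2) = 2.31 / 612.2421 = 0.00377302
gamma_b = b - a * Hb/(g*T^2) = 1.184979 - 29.523229 * 0.00377302 = 1.073588
db = Hb / gamma_b = 2.31 / 1.073588
db = 2.1517 m

2.1517


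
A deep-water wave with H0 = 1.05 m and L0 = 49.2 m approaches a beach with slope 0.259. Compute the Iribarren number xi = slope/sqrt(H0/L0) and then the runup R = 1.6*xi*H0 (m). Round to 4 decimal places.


xi = slope / sqrt(H0/L0)
H0/L0 = 1.05/49.2 = 0.021341
sqrt(0.021341) = 0.146087
xi = 0.259 / 0.146087 = 1.772914
R = 1.6 * xi * H0 = 1.6 * 1.772914 * 1.05
R = 2.9785 m

2.9785


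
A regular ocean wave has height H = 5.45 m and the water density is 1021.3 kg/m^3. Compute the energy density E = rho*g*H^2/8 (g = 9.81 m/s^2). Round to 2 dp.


E = (1/8) * rho * g * H^2
E = (1/8) * 1021.3 * 9.81 * 5.45^2
E = 0.125 * 1021.3 * 9.81 * 29.7025
E = 37198.49 J/m^2

37198.49


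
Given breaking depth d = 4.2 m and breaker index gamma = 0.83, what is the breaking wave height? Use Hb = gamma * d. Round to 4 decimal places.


Hb = gamma * d
Hb = 0.83 * 4.2
Hb = 3.4860 m

3.4860


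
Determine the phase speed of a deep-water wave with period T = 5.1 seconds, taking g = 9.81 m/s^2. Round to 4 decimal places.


We use the deep-water celerity formula:
C = g * T / (2 * pi)
C = 9.81 * 5.1 / (2 * 3.14159...)
C = 50.031000 / 6.283185
C = 7.9627 m/s

7.9627


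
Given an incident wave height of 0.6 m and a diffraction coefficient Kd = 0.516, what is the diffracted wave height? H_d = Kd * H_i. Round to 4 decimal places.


H_d = Kd * H_i
H_d = 0.516 * 0.6
H_d = 0.3096 m

0.3096


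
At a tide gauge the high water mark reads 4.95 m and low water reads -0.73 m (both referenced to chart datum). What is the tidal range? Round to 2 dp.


Tidal range = High water - Low water
Tidal range = 4.95 - (-0.73)
Tidal range = 5.68 m

5.68


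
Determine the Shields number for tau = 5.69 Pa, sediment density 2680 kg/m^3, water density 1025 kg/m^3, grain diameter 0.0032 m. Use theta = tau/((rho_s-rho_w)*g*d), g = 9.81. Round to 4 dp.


theta = tau / ((rho_s - rho_w) * g * d)
rho_s - rho_w = 2680 - 1025 = 1655
Denominator = 1655 * 9.81 * 0.0032 = 51.953760
theta = 5.69 / 51.953760
theta = 0.1095

0.1095


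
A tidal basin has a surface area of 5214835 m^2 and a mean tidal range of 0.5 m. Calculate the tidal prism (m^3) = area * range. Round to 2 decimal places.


Tidal prism = Area * Tidal range
P = 5214835 * 0.5
P = 2607417.50 m^3

2607417.50


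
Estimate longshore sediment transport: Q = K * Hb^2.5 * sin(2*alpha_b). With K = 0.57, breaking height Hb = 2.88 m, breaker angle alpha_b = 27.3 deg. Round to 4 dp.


Q = K * Hb^2.5 * sin(2 * alpha_b)
Hb^2.5 = 2.88^2.5 = 14.076064
sin(2 * 27.3) = sin(54.6) = 0.815128
Q = 0.57 * 14.076064 * 0.815128
Q = 6.5401 m^3/s

6.5401


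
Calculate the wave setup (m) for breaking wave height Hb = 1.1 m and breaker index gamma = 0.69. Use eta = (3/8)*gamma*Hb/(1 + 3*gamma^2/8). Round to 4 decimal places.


eta = (3/8) * gamma * Hb / (1 + 3*gamma^2/8)
Numerator = (3/8) * 0.69 * 1.1 = 0.284625
Denominator = 1 + 3*0.69^2/8 = 1 + 0.178538 = 1.178538
eta = 0.284625 / 1.178538
eta = 0.2415 m

0.2415


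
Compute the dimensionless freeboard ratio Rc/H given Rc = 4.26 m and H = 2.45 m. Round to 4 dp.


Relative freeboard = Rc / H
= 4.26 / 2.45
= 1.7388

1.7388


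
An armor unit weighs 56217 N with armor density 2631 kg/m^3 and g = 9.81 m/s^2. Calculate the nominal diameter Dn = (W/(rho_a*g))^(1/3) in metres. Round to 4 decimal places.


V = W / (rho_a * g)
V = 56217 / (2631 * 9.81)
V = 56217 / 25810.11
V = 2.178100 m^3
Dn = V^(1/3) = 2.178100^(1/3)
Dn = 1.2963 m

1.2963


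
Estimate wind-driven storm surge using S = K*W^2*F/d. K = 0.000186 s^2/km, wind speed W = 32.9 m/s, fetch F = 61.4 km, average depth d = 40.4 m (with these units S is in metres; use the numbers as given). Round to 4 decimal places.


S = K * W^2 * F / d
W^2 = 32.9^2 = 1082.41
S = 0.000186 * 1082.41 * 61.4 / 40.4
Numerator = 0.000186 * 1082.41 * 61.4 = 12.361555
S = 12.361555 / 40.4 = 0.3060 m

0.3060


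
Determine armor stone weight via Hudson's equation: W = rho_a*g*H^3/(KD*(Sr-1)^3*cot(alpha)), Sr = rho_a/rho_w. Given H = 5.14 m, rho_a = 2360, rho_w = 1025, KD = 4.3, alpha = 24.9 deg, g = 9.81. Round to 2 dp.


Sr = rho_a / rho_w = 2360 / 1025 = 2.302439
(Sr - 1) = 1.302439
(Sr - 1)^3 = 2.209389
cot(24.9) = 1 / tan(24.9) = 1 / 0.464185 = 2.154316
Numerator = 2360 * 9.81 * 5.14^3 = 3143911.8984
Denominator = 4.3 * 2.209389 * 2.154316 = 20.466802
W = 3143911.8984 / 20.466802
W = 153610.32 N

153610.32
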